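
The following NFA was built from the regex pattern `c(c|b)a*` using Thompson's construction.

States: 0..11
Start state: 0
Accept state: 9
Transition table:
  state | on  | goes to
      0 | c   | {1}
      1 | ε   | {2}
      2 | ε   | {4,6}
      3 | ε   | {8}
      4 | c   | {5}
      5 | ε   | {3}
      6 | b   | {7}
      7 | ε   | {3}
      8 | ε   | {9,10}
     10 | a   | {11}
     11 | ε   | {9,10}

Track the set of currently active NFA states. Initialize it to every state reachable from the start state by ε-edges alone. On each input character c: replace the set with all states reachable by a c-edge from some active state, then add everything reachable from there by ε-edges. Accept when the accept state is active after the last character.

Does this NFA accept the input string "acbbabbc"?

Answer: REJECT

Trace:
start: ε-closure({0}) = {0}
'a' @ 1: {}  — dead — no transitions
rest 'cbbabbc' ignored (set empty)
after full input: {}  (accept=9 not in)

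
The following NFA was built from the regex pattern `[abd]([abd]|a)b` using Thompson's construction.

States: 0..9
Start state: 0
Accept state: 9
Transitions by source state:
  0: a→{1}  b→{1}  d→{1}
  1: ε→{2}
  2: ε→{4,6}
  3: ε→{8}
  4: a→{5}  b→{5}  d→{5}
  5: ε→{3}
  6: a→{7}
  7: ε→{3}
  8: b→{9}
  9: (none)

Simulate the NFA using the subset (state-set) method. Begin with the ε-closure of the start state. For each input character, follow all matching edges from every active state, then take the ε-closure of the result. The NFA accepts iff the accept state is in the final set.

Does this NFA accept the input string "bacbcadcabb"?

S₀ = ε-closure({0}) = {0}
'b' @ 1: {1,2,4,6}
'a' @ 2: {3,5,7,8}
'c' @ 3: {}  — no active states
rest 'bcadcabb' ignored (set empty)
final: {}; accept 9 not in set

Answer: REJECT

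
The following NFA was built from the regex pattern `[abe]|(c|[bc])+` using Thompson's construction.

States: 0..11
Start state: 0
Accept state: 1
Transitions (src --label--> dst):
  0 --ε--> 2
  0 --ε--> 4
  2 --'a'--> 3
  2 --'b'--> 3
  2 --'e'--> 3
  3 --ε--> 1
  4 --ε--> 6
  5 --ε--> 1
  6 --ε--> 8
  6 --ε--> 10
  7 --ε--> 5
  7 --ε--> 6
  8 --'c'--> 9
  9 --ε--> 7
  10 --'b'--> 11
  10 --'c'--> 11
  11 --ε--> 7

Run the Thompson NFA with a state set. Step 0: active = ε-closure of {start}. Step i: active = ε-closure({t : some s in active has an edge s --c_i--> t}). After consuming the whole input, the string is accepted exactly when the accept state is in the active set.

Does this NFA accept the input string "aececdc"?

Answer: REJECT

Trace:
S₀ = ε-closure({0}) = {0,2,4,6,8,10}
'a' @ 1: {1,3}  [accepting]
'e' @ 2: {}  — no active states
rest 'cecdc' ignored (set empty)
end set {} — state 1 not in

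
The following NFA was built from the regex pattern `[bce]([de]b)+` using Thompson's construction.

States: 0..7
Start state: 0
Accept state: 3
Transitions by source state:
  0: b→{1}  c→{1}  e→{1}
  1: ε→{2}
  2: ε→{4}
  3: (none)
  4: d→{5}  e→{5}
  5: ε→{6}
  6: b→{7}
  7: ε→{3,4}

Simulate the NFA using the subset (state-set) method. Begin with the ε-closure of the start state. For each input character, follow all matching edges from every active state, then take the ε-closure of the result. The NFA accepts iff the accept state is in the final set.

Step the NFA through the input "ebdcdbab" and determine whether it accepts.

Answer: REJECT

Derivation:
S₀ = ε-closure({0}) = {0}
'e' @ 1: {1,2,4}
'b' @ 2: {}  — state set empty
rest 'dcdbab' ignored (set empty)
end set {} — state 3 not in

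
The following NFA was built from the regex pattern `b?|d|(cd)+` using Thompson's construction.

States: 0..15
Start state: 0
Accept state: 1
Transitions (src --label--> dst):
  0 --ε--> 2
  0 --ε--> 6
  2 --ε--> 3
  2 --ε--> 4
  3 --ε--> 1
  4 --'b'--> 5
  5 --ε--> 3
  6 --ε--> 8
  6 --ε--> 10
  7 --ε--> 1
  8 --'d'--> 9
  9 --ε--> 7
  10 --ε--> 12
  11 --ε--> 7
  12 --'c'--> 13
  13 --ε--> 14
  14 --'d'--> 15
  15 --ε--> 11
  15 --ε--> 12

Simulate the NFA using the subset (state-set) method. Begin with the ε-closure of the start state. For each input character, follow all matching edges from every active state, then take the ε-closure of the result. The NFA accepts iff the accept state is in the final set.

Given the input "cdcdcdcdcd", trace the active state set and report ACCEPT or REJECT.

Answer: ACCEPT

Trace:
start: ε-closure({0}) = {0,1,2,3,4,6,8,10,12}
'c' @ 1: {13,14}
'd' @ 2: {1,7,11,12,15}  ✓accept
'c' @ 3: {13,14}
'd' @ 4: {1,7,11,12,15}  ✓accept
'c' @ 5: {13,14}
'd' @ 6: {1,7,11,12,15}  ✓accept
'c' @ 7: {13,14}
'd' @ 8: {1,7,11,12,15}  ✓accept
'c' @ 9: {13,14}
'd' @ 10: {1,7,11,12,15}  ✓accept
end set {1,7,11,12,15} — state 1 in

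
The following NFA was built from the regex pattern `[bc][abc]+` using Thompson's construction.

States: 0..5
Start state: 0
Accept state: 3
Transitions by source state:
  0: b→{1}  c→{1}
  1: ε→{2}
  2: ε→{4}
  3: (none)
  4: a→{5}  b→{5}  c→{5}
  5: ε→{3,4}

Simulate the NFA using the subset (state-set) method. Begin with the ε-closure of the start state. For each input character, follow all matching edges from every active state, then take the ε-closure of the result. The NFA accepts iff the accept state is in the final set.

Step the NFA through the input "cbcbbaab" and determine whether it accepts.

S₀ = ε-closure({0}) = {0}
'c' @ 1: {1,2,4}
'b' @ 2: {3,4,5}  (accept∈set)
'c' @ 3: {3,4,5}  (accept∈set)
'b' @ 4: {3,4,5}  (accept∈set)
'b' @ 5: {3,4,5}  (accept∈set)
'a' @ 6: {3,4,5}  (accept∈set)
'a' @ 7: {3,4,5}  (accept∈set)
'b' @ 8: {3,4,5}  (accept∈set)
end set {3,4,5} — state 3 in

Answer: ACCEPT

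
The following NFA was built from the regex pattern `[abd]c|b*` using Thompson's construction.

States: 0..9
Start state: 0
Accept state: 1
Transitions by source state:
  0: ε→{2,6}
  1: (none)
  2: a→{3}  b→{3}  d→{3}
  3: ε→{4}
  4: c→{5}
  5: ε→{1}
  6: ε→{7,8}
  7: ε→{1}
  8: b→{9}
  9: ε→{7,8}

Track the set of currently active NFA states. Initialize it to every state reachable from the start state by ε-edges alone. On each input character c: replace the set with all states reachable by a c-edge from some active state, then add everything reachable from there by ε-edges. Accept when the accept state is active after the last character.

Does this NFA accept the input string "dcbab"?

Answer: REJECT

Trace:
start: ε-closure({0}) = {0,1,2,6,7,8}
'd' @ 1: {3,4}
'c' @ 2: {1,5}  [accepting]
'b' @ 3: {}  — dead — no transitions
rest 'ab' ignored (set empty)
after full input: {}  (accept=1 not in)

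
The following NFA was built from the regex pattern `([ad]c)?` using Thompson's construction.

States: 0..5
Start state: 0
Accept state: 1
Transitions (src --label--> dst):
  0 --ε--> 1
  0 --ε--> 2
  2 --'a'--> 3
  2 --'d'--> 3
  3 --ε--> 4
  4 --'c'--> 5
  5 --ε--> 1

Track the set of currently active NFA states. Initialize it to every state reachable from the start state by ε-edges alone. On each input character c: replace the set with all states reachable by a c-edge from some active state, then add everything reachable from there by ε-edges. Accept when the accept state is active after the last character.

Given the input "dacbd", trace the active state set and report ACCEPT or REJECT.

S₀ = ε-closure({0}) = {0,1,2}
'd' @ 1: {3,4}
'a' @ 2: {}  — state set empty
rest 'cbd' ignored (set empty)
end set {} — state 1 not in

Answer: REJECT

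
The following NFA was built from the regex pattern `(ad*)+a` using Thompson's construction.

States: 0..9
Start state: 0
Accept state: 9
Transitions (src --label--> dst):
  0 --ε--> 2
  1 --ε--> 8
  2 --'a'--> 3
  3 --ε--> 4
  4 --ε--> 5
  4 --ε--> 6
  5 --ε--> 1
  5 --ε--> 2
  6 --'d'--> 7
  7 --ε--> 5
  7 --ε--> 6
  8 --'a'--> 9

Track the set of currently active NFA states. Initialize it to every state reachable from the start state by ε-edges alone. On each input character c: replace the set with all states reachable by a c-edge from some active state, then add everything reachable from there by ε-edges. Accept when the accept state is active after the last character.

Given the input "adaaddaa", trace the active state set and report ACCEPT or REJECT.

Answer: ACCEPT

Derivation:
S₀ = ε-closure({0}) = {0,2}
'a' @ 1: {1,2,3,4,5,6,8}
'd' @ 2: {1,2,5,6,7,8}
'a' @ 3: {1,2,3,4,5,6,8,9}  ✓accept
'a' @ 4: {1,2,3,4,5,6,8,9}  ✓accept
'd' @ 5: {1,2,5,6,7,8}
'd' @ 6: {1,2,5,6,7,8}
'a' @ 7: {1,2,3,4,5,6,8,9}  ✓accept
'a' @ 8: {1,2,3,4,5,6,8,9}  ✓accept
after full input: {1,2,3,4,5,6,8,9}  (accept=9 in)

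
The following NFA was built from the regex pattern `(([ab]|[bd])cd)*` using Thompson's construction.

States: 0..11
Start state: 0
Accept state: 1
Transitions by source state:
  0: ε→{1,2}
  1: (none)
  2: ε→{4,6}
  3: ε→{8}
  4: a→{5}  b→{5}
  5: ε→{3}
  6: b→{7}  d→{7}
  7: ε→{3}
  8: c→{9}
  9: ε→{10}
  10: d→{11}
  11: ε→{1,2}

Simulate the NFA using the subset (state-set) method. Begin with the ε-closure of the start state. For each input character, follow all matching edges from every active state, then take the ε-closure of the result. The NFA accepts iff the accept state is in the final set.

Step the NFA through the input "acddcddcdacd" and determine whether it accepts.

initial (ε-close {0}): {0,1,2,4,6}
'a' @ 1: {3,5,8}
'c' @ 2: {9,10}
'd' @ 3: {1,2,4,6,11}  [accepting]
'd' @ 4: {3,7,8}
'c' @ 5: {9,10}
'd' @ 6: {1,2,4,6,11}  [accepting]
'd' @ 7: {3,7,8}
'c' @ 8: {9,10}
'd' @ 9: {1,2,4,6,11}  [accepting]
'a' @ 10: {3,5,8}
'c' @ 11: {9,10}
'd' @ 12: {1,2,4,6,11}  [accepting]
end set {1,2,4,6,11} — state 1 in

Answer: ACCEPT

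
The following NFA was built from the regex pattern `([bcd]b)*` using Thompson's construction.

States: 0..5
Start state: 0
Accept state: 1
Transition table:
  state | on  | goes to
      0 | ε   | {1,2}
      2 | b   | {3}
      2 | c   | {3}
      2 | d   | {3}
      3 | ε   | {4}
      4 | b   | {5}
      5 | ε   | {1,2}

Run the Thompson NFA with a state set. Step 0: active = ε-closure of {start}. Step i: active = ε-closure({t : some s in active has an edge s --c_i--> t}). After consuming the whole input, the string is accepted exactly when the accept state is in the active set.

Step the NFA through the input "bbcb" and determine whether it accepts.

Answer: ACCEPT

Derivation:
initial (ε-close {0}): {0,1,2}
'b' @ 1: {3,4}
'b' @ 2: {1,2,5}  [accepting]
'c' @ 3: {3,4}
'b' @ 4: {1,2,5}  [accepting]
after full input: {1,2,5}  (accept=1 in)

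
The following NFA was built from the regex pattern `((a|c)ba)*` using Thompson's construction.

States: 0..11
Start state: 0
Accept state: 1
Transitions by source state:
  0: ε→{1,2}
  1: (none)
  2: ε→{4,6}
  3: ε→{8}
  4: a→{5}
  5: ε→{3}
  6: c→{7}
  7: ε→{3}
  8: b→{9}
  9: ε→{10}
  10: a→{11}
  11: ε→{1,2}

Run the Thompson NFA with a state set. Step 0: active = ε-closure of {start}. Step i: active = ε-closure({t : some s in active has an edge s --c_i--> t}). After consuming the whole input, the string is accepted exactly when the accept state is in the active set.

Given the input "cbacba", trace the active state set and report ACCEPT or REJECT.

initial (ε-close {0}): {0,1,2,4,6}
'c' @ 1: {3,7,8}
'b' @ 2: {9,10}
'a' @ 3: {1,2,4,6,11}  [accepting]
'c' @ 4: {3,7,8}
'b' @ 5: {9,10}
'a' @ 6: {1,2,4,6,11}  [accepting]
after full input: {1,2,4,6,11}  (accept=1 in)

Answer: ACCEPT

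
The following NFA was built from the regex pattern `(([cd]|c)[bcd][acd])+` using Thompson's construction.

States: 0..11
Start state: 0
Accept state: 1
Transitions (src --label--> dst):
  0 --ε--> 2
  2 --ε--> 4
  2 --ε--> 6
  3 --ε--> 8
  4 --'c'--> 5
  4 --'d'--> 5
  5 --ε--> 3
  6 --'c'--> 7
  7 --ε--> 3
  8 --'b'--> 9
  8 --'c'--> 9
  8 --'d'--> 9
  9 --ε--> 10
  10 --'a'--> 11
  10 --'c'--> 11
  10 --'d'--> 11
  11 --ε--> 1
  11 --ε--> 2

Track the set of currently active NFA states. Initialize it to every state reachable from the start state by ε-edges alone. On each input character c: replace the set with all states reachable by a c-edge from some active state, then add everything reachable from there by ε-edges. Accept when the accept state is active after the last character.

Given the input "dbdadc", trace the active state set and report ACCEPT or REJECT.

start: ε-closure({0}) = {0,2,4,6}
'd' @ 1: {3,5,8}
'b' @ 2: {9,10}
'd' @ 3: {1,2,4,6,11}  ✓accept
'a' @ 4: {}  — dead — no transitions
rest 'dc' ignored (set empty)
final: {}; accept 1 not in set

Answer: REJECT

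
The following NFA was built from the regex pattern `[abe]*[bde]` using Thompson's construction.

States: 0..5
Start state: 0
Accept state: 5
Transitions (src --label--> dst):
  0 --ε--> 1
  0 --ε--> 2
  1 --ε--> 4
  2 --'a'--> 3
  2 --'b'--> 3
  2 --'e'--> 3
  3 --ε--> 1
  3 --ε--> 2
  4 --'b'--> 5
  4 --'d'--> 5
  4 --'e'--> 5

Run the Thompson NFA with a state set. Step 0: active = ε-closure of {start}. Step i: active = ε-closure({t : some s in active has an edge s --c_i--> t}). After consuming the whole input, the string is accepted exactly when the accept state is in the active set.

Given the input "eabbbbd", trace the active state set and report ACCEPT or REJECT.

Answer: ACCEPT

Steps:
initial (ε-close {0}): {0,1,2,4}
'e' @ 1: {1,2,3,4,5}  [accepting]
'a' @ 2: {1,2,3,4}
'b' @ 3: {1,2,3,4,5}  [accepting]
'b' @ 4: {1,2,3,4,5}  [accepting]
'b' @ 5: {1,2,3,4,5}  [accepting]
'b' @ 6: {1,2,3,4,5}  [accepting]
'd' @ 7: {5}  [accepting]
final: {5}; accept 5 in set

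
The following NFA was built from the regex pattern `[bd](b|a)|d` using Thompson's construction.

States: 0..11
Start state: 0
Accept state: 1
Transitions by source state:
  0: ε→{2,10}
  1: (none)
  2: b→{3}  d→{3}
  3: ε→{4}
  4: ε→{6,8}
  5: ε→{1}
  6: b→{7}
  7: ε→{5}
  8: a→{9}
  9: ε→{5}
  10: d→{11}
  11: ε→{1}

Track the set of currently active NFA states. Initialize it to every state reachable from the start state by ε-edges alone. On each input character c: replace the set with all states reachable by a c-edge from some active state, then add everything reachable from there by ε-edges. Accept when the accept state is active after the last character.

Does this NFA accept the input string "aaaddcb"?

Answer: REJECT

Trace:
S₀ = ε-closure({0}) = {0,2,10}
'a' @ 1: {}  — state set empty
rest 'aaddcb' ignored (set empty)
end set {} — state 1 not in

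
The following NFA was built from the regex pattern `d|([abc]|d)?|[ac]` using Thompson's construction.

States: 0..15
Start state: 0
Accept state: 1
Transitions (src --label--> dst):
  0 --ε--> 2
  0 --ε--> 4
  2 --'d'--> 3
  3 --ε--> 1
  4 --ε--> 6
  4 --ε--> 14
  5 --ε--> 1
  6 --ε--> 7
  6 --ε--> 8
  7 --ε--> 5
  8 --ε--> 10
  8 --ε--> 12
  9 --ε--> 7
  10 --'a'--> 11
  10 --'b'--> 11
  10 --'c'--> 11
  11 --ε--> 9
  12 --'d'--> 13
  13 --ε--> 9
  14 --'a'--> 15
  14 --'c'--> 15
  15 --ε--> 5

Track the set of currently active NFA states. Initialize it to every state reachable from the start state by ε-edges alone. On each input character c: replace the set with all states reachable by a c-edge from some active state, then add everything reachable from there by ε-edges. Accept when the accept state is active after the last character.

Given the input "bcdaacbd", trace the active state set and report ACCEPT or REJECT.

start: ε-closure({0}) = {0,1,2,4,5,6,7,8,10,12,14}
'b' @ 1: {1,5,7,9,11}  [accepting]
'c' @ 2: {}  — state set empty
rest 'daacbd' ignored (set empty)
end set {} — state 1 not in

Answer: REJECT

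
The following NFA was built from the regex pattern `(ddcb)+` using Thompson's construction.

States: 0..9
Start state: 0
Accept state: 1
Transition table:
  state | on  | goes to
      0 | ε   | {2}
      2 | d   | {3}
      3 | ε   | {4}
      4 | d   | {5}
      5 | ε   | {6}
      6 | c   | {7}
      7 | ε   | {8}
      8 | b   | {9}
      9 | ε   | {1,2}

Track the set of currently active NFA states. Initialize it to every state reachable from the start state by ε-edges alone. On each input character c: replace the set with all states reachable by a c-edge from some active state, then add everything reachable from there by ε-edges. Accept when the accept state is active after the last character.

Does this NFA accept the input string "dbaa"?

S₀ = ε-closure({0}) = {0,2}
'd' @ 1: {3,4}
'b' @ 2: {}  — dead — no transitions
rest 'aa' ignored (set empty)
final: {}; accept 1 not in set

Answer: REJECT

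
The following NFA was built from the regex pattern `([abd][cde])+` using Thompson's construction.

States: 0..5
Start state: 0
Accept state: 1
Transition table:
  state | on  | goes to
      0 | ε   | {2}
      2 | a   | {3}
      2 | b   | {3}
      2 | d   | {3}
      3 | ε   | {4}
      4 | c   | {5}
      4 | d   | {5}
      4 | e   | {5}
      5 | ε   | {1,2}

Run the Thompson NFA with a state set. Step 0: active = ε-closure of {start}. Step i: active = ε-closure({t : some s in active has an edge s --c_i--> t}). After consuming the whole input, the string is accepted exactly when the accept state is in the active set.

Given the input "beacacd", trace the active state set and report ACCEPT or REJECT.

start: ε-closure({0}) = {0,2}
'b' @ 1: {3,4}
'e' @ 2: {1,2,5}  (accept∈set)
'a' @ 3: {3,4}
'c' @ 4: {1,2,5}  (accept∈set)
'a' @ 5: {3,4}
'c' @ 6: {1,2,5}  (accept∈set)
'd' @ 7: {3,4}
after full input: {3,4}  (accept=1 not in)

Answer: REJECT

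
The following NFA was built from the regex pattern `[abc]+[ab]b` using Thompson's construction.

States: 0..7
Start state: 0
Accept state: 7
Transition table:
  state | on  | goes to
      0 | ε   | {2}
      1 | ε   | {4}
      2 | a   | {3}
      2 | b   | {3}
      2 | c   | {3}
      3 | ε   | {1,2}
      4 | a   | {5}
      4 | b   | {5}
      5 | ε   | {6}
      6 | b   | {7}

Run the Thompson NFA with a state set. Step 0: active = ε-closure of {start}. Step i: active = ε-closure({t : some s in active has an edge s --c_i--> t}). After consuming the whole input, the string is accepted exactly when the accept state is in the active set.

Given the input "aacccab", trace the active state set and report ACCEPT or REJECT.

Answer: ACCEPT

Derivation:
start: ε-closure({0}) = {0,2}
'a' @ 1: {1,2,3,4}
'a' @ 2: {1,2,3,4,5,6}
'c' @ 3: {1,2,3,4}
'c' @ 4: {1,2,3,4}
'c' @ 5: {1,2,3,4}
'a' @ 6: {1,2,3,4,5,6}
'b' @ 7: {1,2,3,4,5,6,7}  [accepting]
final: {1,2,3,4,5,6,7}; accept 7 in set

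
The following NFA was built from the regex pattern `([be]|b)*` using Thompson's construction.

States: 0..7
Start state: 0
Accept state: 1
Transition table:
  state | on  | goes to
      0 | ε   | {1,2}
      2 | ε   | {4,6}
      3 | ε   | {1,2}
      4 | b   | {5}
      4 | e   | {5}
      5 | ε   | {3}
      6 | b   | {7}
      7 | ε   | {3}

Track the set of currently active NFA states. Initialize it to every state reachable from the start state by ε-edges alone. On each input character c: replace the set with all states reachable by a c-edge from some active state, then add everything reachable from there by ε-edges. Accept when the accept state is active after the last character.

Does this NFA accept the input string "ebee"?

start: ε-closure({0}) = {0,1,2,4,6}
'e' @ 1: {1,2,3,4,5,6}  ✓accept
'b' @ 2: {1,2,3,4,5,6,7}  ✓accept
'e' @ 3: {1,2,3,4,5,6}  ✓accept
'e' @ 4: {1,2,3,4,5,6}  ✓accept
final: {1,2,3,4,5,6}; accept 1 in set

Answer: ACCEPT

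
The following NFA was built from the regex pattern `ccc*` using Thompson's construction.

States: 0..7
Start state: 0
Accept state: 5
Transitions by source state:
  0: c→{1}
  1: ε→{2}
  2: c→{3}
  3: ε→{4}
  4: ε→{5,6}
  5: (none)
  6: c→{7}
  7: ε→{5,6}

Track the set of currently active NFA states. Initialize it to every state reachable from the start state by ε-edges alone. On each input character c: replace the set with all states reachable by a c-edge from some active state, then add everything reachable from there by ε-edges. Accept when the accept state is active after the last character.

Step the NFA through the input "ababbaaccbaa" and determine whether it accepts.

Answer: REJECT

Derivation:
S₀ = ε-closure({0}) = {0}
'a' @ 1: {}  — state set empty
rest 'babbaaccbaa' ignored (set empty)
end set {} — state 5 not in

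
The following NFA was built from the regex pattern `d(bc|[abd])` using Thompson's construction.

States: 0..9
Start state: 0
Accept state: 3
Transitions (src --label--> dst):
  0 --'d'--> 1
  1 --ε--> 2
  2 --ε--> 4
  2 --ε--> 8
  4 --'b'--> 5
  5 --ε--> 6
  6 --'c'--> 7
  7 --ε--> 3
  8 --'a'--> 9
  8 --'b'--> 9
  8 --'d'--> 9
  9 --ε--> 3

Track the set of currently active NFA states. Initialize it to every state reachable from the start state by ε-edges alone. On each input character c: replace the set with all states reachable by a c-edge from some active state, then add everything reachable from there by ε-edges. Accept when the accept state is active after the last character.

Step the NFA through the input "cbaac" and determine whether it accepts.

initial (ε-close {0}): {0}
'c' @ 1: {}  — no active states
rest 'baac' ignored (set empty)
final: {}; accept 3 not in set

Answer: REJECT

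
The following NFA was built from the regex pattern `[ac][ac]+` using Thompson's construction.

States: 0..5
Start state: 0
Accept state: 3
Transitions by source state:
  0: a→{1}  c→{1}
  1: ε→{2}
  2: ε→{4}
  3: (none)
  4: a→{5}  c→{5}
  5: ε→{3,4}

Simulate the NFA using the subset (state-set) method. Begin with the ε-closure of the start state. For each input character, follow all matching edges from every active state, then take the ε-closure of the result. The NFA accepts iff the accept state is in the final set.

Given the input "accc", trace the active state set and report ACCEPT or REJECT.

Answer: ACCEPT

Steps:
S₀ = ε-closure({0}) = {0}
'a' @ 1: {1,2,4}
'c' @ 2: {3,4,5}  [accepting]
'c' @ 3: {3,4,5}  [accepting]
'c' @ 4: {3,4,5}  [accepting]
after full input: {3,4,5}  (accept=3 in)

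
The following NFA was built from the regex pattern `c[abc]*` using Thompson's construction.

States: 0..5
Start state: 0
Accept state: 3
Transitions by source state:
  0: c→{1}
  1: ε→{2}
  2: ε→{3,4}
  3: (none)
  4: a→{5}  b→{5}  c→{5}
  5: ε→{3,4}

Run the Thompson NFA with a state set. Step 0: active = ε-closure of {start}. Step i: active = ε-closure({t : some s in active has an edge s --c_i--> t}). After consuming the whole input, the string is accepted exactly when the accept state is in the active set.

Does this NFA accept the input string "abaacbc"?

Answer: REJECT

Trace:
start: ε-closure({0}) = {0}
'a' @ 1: {}  — state set empty
rest 'baacbc' ignored (set empty)
end set {} — state 3 not in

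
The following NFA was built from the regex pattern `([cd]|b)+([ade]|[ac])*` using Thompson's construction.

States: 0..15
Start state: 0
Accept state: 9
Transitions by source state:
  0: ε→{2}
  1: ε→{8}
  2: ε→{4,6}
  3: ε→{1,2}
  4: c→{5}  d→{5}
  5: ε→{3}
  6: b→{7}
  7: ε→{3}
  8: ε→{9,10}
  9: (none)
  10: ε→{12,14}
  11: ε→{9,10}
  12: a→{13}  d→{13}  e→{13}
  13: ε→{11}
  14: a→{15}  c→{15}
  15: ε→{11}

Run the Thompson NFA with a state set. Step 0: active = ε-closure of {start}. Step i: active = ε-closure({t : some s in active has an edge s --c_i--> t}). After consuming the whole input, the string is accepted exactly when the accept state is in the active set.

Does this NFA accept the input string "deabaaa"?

initial (ε-close {0}): {0,2,4,6}
'd' @ 1: {1,2,3,4,5,6,8,9,10,12,14}  (accept∈set)
'e' @ 2: {9,10,11,12,13,14}  (accept∈set)
'a' @ 3: {9,10,11,12,13,14,15}  (accept∈set)
'b' @ 4: {}  — state set empty
rest 'aaa' ignored (set empty)
final: {}; accept 9 not in set

Answer: REJECT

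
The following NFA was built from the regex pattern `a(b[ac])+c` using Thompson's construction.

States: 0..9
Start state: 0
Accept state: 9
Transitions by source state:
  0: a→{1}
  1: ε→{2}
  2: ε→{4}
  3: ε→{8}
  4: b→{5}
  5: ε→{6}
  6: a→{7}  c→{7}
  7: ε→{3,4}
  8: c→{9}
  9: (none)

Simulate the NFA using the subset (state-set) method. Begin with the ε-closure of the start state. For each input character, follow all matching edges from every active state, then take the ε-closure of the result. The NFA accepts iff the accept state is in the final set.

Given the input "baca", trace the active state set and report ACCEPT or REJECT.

Answer: REJECT

Trace:
start: ε-closure({0}) = {0}
'b' @ 1: {}  — state set empty
rest 'aca' ignored (set empty)
end set {} — state 9 not in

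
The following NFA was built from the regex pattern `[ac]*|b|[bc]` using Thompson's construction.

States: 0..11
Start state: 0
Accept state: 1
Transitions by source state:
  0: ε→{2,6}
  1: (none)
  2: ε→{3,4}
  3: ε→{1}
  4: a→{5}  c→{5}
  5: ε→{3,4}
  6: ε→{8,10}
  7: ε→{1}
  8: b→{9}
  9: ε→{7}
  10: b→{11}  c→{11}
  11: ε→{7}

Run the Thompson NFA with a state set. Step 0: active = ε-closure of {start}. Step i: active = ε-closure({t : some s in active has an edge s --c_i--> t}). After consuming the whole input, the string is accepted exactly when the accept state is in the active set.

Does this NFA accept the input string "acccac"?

S₀ = ε-closure({0}) = {0,1,2,3,4,6,8,10}
'a' @ 1: {1,3,4,5}  [accepting]
'c' @ 2: {1,3,4,5}  [accepting]
'c' @ 3: {1,3,4,5}  [accepting]
'c' @ 4: {1,3,4,5}  [accepting]
'a' @ 5: {1,3,4,5}  [accepting]
'c' @ 6: {1,3,4,5}  [accepting]
end set {1,3,4,5} — state 1 in

Answer: ACCEPT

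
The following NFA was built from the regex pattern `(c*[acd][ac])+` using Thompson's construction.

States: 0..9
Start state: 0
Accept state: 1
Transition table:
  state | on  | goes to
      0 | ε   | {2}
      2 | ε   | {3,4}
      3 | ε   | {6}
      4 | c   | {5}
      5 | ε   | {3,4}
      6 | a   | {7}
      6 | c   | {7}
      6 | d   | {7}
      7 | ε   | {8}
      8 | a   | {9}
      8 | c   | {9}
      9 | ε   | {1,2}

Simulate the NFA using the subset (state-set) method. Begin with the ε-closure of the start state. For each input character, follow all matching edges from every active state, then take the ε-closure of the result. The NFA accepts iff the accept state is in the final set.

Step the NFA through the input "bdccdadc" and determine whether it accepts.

Answer: REJECT

Steps:
initial (ε-close {0}): {0,2,3,4,6}
'b' @ 1: {}  — dead — no transitions
rest 'dccdadc' ignored (set empty)
end set {} — state 1 not in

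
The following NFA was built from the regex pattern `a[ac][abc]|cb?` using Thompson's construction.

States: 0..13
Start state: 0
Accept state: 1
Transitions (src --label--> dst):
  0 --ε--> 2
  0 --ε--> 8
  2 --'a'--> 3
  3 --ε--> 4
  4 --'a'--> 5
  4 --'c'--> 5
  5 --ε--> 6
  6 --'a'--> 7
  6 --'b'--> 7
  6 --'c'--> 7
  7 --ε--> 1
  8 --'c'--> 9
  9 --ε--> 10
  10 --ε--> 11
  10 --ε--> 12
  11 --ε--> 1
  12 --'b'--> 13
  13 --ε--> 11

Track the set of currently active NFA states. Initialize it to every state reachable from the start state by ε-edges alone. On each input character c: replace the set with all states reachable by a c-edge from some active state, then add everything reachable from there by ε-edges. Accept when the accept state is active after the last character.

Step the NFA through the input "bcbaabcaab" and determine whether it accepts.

start: ε-closure({0}) = {0,2,8}
'b' @ 1: {}  — dead — no transitions
rest 'cbaabcaab' ignored (set empty)
end set {} — state 1 not in

Answer: REJECT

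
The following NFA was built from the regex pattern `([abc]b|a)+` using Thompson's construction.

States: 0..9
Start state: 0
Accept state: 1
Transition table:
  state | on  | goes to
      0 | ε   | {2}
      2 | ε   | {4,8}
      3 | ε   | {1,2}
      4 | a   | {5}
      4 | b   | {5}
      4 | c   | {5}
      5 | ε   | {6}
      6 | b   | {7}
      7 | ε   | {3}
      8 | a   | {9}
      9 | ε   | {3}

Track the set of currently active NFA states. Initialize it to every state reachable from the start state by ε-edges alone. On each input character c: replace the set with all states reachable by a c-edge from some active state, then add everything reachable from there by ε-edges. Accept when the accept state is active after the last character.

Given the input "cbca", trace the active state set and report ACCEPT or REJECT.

Answer: REJECT

Derivation:
S₀ = ε-closure({0}) = {0,2,4,8}
'c' @ 1: {5,6}
'b' @ 2: {1,2,3,4,7,8}  (accept∈set)
'c' @ 3: {5,6}
'a' @ 4: {}  — state set empty
end set {} — state 1 not in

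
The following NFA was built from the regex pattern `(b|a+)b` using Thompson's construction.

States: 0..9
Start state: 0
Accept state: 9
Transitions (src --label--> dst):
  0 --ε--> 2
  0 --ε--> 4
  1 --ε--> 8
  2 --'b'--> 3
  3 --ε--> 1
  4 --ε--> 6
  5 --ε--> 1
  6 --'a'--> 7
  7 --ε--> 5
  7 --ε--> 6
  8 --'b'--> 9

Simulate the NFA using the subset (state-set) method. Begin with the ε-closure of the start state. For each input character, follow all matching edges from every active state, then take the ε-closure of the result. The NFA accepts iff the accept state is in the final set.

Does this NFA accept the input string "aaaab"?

Answer: ACCEPT

Trace:
initial (ε-close {0}): {0,2,4,6}
'a' @ 1: {1,5,6,7,8}
'a' @ 2: {1,5,6,7,8}
'a' @ 3: {1,5,6,7,8}
'a' @ 4: {1,5,6,7,8}
'b' @ 5: {9}  ✓accept
final: {9}; accept 9 in set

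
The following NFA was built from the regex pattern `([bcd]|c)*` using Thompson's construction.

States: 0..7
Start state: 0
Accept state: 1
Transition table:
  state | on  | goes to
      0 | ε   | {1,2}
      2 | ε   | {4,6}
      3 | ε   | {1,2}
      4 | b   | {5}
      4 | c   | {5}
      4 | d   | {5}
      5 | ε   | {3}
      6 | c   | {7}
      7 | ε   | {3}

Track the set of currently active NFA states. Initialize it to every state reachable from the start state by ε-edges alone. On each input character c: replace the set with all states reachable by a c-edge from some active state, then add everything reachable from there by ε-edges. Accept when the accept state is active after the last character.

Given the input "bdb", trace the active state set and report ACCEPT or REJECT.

Answer: ACCEPT

Trace:
initial (ε-close {0}): {0,1,2,4,6}
'b' @ 1: {1,2,3,4,5,6}  [accepting]
'd' @ 2: {1,2,3,4,5,6}  [accepting]
'b' @ 3: {1,2,3,4,5,6}  [accepting]
after full input: {1,2,3,4,5,6}  (accept=1 in)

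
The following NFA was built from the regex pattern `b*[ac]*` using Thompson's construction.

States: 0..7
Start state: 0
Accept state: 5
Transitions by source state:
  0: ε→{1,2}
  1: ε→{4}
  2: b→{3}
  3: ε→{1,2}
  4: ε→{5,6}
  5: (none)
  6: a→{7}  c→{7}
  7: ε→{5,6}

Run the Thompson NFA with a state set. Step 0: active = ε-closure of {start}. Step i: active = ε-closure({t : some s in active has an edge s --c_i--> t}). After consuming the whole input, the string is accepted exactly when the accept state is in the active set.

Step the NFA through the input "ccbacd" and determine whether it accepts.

initial (ε-close {0}): {0,1,2,4,5,6}
'c' @ 1: {5,6,7}  (accept∈set)
'c' @ 2: {5,6,7}  (accept∈set)
'b' @ 3: {}  — state set empty
rest 'acd' ignored (set empty)
after full input: {}  (accept=5 not in)

Answer: REJECT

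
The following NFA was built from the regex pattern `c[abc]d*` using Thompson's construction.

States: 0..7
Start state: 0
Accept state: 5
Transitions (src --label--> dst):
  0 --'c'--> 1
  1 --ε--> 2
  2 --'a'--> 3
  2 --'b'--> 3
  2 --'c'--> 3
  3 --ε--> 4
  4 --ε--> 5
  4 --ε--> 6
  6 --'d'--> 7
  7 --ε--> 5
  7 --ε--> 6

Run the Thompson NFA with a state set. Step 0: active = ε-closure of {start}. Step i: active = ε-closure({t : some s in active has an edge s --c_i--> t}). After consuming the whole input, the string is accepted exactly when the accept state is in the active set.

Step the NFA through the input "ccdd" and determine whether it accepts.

Answer: ACCEPT

Steps:
S₀ = ε-closure({0}) = {0}
'c' @ 1: {1,2}
'c' @ 2: {3,4,5,6}  (accept∈set)
'd' @ 3: {5,6,7}  (accept∈set)
'd' @ 4: {5,6,7}  (accept∈set)
after full input: {5,6,7}  (accept=5 in)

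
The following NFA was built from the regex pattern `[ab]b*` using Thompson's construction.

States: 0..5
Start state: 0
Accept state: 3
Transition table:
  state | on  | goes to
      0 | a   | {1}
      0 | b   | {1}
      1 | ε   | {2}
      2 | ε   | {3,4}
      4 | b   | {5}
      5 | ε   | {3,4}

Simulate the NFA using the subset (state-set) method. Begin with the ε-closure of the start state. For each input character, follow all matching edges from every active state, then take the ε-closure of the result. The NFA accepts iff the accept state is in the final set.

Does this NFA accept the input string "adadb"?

start: ε-closure({0}) = {0}
'a' @ 1: {1,2,3,4}  (accept∈set)
'd' @ 2: {}  — state set empty
rest 'adb' ignored (set empty)
after full input: {}  (accept=3 not in)

Answer: REJECT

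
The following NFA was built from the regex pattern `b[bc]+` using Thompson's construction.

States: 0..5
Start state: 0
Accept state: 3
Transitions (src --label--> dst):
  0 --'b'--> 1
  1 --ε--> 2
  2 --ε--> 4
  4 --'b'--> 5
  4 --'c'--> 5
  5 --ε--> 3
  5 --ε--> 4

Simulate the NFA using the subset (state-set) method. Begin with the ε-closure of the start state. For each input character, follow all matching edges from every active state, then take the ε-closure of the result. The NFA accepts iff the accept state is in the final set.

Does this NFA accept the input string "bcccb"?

Answer: ACCEPT

Trace:
initial (ε-close {0}): {0}
'b' @ 1: {1,2,4}
'c' @ 2: {3,4,5}  ✓accept
'c' @ 3: {3,4,5}  ✓accept
'c' @ 4: {3,4,5}  ✓accept
'b' @ 5: {3,4,5}  ✓accept
final: {3,4,5}; accept 3 in set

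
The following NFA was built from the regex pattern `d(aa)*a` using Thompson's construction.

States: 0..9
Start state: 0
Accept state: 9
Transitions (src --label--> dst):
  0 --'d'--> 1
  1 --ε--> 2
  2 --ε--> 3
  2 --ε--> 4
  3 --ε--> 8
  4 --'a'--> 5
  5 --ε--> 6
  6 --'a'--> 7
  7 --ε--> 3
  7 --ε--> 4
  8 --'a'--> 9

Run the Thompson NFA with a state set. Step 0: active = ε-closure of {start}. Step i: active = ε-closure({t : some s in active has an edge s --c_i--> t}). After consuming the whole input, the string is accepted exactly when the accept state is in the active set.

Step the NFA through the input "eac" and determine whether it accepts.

Answer: REJECT

Derivation:
S₀ = ε-closure({0}) = {0}
'e' @ 1: {}  — state set empty
rest 'ac' ignored (set empty)
after full input: {}  (accept=9 not in)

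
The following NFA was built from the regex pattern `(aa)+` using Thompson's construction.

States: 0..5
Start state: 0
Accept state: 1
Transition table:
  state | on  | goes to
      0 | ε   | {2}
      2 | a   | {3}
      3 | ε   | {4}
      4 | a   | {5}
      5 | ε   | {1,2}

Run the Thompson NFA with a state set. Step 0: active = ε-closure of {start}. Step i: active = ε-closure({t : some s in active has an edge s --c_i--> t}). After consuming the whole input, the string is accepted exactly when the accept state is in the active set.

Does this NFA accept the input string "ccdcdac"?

Answer: REJECT

Trace:
S₀ = ε-closure({0}) = {0,2}
'c' @ 1: {}  — state set empty
rest 'cdcdac' ignored (set empty)
end set {} — state 1 not in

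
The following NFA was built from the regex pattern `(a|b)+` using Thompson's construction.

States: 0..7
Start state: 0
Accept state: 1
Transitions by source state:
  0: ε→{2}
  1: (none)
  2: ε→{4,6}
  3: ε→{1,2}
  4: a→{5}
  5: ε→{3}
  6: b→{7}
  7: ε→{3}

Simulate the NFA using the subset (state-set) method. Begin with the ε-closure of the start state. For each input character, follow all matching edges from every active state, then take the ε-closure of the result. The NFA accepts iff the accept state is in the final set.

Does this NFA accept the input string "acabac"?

S₀ = ε-closure({0}) = {0,2,4,6}
'a' @ 1: {1,2,3,4,5,6}  ✓accept
'c' @ 2: {}  — dead — no transitions
rest 'abac' ignored (set empty)
end set {} — state 1 not in

Answer: REJECT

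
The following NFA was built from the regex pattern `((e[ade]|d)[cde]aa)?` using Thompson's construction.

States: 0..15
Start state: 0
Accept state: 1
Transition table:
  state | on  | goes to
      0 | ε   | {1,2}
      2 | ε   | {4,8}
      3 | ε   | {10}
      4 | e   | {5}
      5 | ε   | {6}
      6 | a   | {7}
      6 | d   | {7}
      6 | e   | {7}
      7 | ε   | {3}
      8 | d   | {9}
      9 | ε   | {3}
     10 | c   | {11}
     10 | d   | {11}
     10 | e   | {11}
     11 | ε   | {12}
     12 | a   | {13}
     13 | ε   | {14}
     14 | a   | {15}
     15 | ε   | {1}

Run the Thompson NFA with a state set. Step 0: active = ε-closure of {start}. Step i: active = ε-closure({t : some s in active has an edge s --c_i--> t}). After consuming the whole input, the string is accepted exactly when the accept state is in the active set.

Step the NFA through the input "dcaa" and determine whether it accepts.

Answer: ACCEPT

Steps:
initial (ε-close {0}): {0,1,2,4,8}
'd' @ 1: {3,9,10}
'c' @ 2: {11,12}
'a' @ 3: {13,14}
'a' @ 4: {1,15}  [accepting]
after full input: {1,15}  (accept=1 in)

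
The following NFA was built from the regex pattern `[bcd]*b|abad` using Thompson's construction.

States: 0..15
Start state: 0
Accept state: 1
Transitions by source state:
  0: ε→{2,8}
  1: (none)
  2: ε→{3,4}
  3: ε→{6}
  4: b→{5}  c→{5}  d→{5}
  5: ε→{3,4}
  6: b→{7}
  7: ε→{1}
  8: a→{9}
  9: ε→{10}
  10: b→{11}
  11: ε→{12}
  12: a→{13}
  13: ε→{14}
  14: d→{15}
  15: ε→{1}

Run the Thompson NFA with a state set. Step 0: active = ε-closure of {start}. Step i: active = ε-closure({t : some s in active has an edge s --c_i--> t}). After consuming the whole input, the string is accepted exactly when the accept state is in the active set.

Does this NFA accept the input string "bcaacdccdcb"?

Answer: REJECT

Steps:
S₀ = ε-closure({0}) = {0,2,3,4,6,8}
'b' @ 1: {1,3,4,5,6,7}  [accepting]
'c' @ 2: {3,4,5,6}
'a' @ 3: {}  — no active states
rest 'acdccdcb' ignored (set empty)
after full input: {}  (accept=1 not in)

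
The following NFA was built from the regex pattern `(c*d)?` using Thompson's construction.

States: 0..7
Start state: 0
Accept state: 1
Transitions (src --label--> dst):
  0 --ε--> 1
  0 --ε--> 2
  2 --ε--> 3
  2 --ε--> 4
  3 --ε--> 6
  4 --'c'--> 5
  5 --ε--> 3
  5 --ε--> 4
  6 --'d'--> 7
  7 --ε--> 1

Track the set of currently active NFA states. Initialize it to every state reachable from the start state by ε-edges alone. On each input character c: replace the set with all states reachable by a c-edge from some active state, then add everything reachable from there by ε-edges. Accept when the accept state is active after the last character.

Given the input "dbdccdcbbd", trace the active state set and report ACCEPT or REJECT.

start: ε-closure({0}) = {0,1,2,3,4,6}
'd' @ 1: {1,7}  [accepting]
'b' @ 2: {}  — no active states
rest 'dccdcbbd' ignored (set empty)
after full input: {}  (accept=1 not in)

Answer: REJECT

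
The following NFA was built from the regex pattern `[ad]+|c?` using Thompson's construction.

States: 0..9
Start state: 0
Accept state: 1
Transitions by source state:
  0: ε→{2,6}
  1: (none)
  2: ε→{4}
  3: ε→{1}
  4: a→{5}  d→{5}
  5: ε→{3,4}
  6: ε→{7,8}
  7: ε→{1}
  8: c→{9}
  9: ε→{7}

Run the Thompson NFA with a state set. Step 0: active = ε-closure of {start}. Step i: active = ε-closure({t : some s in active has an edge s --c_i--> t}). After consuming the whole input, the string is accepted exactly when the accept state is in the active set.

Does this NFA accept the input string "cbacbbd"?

Answer: REJECT

Trace:
S₀ = ε-closure({0}) = {0,1,2,4,6,7,8}
'c' @ 1: {1,7,9}  [accepting]
'b' @ 2: {}  — dead — no transitions
rest 'acbbd' ignored (set empty)
after full input: {}  (accept=1 not in)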